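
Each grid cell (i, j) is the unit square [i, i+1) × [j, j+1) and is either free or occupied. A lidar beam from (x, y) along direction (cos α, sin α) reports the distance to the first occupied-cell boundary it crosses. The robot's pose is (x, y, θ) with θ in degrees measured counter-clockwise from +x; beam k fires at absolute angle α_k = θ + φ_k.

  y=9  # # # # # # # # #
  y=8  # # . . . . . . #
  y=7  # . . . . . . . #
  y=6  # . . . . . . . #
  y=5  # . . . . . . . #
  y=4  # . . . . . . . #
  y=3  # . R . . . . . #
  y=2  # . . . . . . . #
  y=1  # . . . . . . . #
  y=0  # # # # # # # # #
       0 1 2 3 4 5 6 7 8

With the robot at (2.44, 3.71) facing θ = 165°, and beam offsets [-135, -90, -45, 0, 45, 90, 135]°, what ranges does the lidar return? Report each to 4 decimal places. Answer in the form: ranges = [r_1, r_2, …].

beam 1: φ=-135°, α=30°
  direction (0.8660, 0.5000); cell (2,3); t to first gridline: x 0.6466, y 0.5800 (then +1.1547 / +2.0000)
    (2,4) via y @ 0.5800
    (3,4) via x @ 0.6466
    (4,4) via x @ 1.8013
    (4,5) via y @ 2.5800
    (5,5) via x @ 2.9560
    (6,5) via x @ 4.1107
    (6,6) via y @ 4.5800
    (7,6) via x @ 5.2654
    (8,6) via x @ 6.4201  # hit
  → r_1 = 6.4201
beam 2: φ=-90°, α=75°
  direction (0.2588, 0.9659); cell (2,3); t to first gridline: x 2.1637, y 0.3002 (then +3.8637 / +1.0353)
    (2,4) via y @ 0.3002
    (2,5) via y @ 1.3355
    (3,5) via x @ 2.1637
    (3,6) via y @ 2.3708
    (3,7) via y @ 3.4061
    (3,8) via y @ 4.4413
    (3,9) via y @ 5.4766  # hit
  → r_2 = 5.4766
beam 3: φ=-45°, α=120°
  direction (-0.5000, 0.8660); cell (2,3); t to first gridline: x 0.8800, y 0.3349 (then +2.0000 / +1.1547)
    (2,4) via y @ 0.3349
    (1,4) via x @ 0.8800
    (1,5) via y @ 1.4896
    (1,6) via y @ 2.6443
    (0,6) via x @ 2.8800  # hit
  → r_3 = 2.8800
beam 4: φ=0°, α=165°
  direction (-0.9659, 0.2588); cell (2,3); t to first gridline: x 0.4555, y 1.1205 (then +1.0353 / +3.8637)
    (1,3) via x @ 0.4555
    (1,4) via y @ 1.1205
    (0,4) via x @ 1.4908  # hit
  → r_4 = 1.4908
beam 5: φ=45°, α=210°
  direction (-0.8660, -0.5000); cell (2,3); t to first gridline: x 0.5081, y 1.4200 (then +1.1547 / +2.0000)
    (1,3) via x @ 0.5081
    (1,2) via y @ 1.4200
    (0,2) via x @ 1.6628  # hit
  → r_5 = 1.6628
beam 6: φ=90°, α=255°
  direction (-0.2588, -0.9659); cell (2,3); t to first gridline: x 1.7000, y 0.7350 (then +3.8637 / +1.0353)
    (2,2) via y @ 0.7350
    (1,2) via x @ 1.7000
    (1,1) via y @ 1.7703
    (1,0) via y @ 2.8056  # hit
  → r_6 = 2.8056
beam 7: φ=135°, α=300°
  direction (0.5000, -0.8660); cell (2,3); t to first gridline: x 1.1200, y 0.8198 (then +2.0000 / +1.1547)
    (2,2) via y @ 0.8198
    (3,2) via x @ 1.1200
    (3,1) via y @ 1.9745
    (4,1) via x @ 3.1200
    (4,0) via y @ 3.1292  # hit
  → r_7 = 3.1292

ranges = [6.4201, 5.4766, 2.8800, 1.4908, 1.6628, 2.8056, 3.1292]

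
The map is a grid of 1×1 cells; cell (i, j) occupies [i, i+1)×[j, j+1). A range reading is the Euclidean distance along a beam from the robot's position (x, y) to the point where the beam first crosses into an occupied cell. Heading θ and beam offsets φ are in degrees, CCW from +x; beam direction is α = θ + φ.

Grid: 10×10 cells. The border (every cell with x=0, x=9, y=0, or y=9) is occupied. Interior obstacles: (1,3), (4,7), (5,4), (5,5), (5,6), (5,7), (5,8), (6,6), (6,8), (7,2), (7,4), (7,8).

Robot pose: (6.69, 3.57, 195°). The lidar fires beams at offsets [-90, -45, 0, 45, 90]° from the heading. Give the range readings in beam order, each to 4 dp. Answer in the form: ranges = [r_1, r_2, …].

beam 1: φ=-90°, α=105°
  cosα=-0.2588 sinα=0.9659 | (6,3) | tMaxX 2.6660 tMaxY 0.4452 | tΔX 3.8637 tΔY 1.0353
    t=0.4452 [y] (6,4)
    t=1.4804 [y] (6,5)
    t=2.5157 [y] (6,6) — stop
  → r_1 = 2.5157
beam 2: φ=-45°, α=150°
  cosα=-0.8660 sinα=0.5000 | (6,3) | tMaxX 0.7967 tMaxY 0.8600 | tΔX 1.1547 tΔY 2.0000
    t=0.7967 [x] (5,3)
    t=0.8600 [y] (5,4) — stop
  → r_2 = 0.8600
beam 3: φ=0°, α=195°
  cosα=-0.9659 sinα=-0.2588 | (6,3) | tMaxX 0.7143 tMaxY 2.2023 | tΔX 1.0353 tΔY 3.8637
    t=0.7143 [x] (5,3)
    t=1.7496 [x] (4,3)
    t=2.2023 [y] (4,2)
    t=2.7849 [x] (3,2)
    t=3.8202 [x] (2,2)
    t=4.8554 [x] (1,2)
    t=5.8907 [x] (0,2) — stop
  → r_3 = 5.8907
beam 4: φ=45°, α=240°
  cosα=-0.5000 sinα=-0.8660 | (6,3) | tMaxX 1.3800 tMaxY 0.6582 | tΔX 2.0000 tΔY 1.1547
    t=0.6582 [y] (6,2)
    t=1.3800 [x] (5,2)
    t=1.8129 [y] (5,1)
    t=2.9676 [y] (5,0) — stop
  → r_4 = 2.9676
beam 5: φ=90°, α=285°
  cosα=0.2588 sinα=-0.9659 | (6,3) | tMaxX 1.1977 tMaxY 0.5901 | tΔX 3.8637 tΔY 1.0353
    t=0.5901 [y] (6,2)
    t=1.1977 [x] (7,2) — stop
  → r_5 = 1.1977

ranges = [2.5157, 0.8600, 5.8907, 2.9676, 1.1977]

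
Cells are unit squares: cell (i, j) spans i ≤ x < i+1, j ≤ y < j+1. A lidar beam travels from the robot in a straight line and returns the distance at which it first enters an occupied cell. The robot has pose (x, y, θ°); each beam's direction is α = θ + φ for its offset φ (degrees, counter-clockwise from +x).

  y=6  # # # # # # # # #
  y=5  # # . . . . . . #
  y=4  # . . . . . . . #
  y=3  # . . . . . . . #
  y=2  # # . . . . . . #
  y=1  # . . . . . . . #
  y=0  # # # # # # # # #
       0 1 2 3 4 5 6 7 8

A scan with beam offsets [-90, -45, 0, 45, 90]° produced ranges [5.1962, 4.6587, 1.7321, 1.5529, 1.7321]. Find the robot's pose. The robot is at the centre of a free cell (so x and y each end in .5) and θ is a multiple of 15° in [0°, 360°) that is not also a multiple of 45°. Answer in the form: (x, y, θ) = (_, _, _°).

(x, y, θ) = (3.5, 4.5, 60°)

The pose lattice has 33·16 = 528 candidates. Test each by forward raycasting.
  (3.5, 2.5, 255°): beam 1 = 1.5529 ≠ 5.1962 ✗
  (5.5, 4.5, 105°): beam 1 = 2.5882 ≠ 5.1962 ✗
  (7.5, 4.5, 345°): beam 1 = 3.6235 ≠ 5.1962 ✗
  (3.5, 1.5, 345°): beam 1 = 0.5176 ≠ 5.1962 ✗
  …
  (3.5, 4.5, 60°): r_1=5.1962, r_2=4.6587, r_3=1.7321, r_4=1.5529, r_5=1.7321 — all match ✓
No second candidate reproduces the full scan.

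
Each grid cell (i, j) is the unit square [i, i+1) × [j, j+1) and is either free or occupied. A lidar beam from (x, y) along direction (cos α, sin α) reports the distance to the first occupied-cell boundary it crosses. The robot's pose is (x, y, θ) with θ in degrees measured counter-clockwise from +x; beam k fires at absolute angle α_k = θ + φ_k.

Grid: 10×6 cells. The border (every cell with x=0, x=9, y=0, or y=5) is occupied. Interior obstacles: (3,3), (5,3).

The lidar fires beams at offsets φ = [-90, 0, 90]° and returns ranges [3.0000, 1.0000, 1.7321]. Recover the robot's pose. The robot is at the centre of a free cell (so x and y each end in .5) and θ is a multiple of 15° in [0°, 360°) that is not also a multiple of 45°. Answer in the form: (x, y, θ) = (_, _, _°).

(x, y, θ) = (2.5, 2.5, 60°)

Enumerate (i+0.5, j+0.5, θ) over the 30 free cells and 16 admissible headings. For each, cast all 3 beams and compare to the given ranges.
  (4.5, 3.5, 105°): beam 1 = 0.5176 ≠ 3.0000 ✗
  (5.5, 1.5, 150°): beam 1 = 4.0415 ≠ 3.0000 ✗
  (4.5, 4.5, 150°): beam 1 = 0.5774 ≠ 3.0000 ✗
  (4.5, 2.5, 345°): beam 1 = 1.5529 ≠ 3.0000 ✗
  …
  (2.5, 2.5, 60°): r_1=3.0000, r_2=1.0000, r_3=1.7321 — all match ✓
No second candidate reproduces the full scan.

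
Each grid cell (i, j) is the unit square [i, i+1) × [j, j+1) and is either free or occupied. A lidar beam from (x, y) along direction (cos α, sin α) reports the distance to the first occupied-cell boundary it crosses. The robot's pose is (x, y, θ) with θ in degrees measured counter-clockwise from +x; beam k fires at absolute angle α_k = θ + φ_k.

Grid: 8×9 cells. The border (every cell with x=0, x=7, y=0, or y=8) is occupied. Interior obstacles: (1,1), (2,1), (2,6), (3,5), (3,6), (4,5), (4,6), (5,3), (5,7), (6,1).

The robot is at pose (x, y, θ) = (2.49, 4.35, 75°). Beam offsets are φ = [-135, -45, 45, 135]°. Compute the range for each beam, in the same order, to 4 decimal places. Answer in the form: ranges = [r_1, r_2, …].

beam 1: φ=-135°, α=300°
  d=(0.5000,-0.8660)  start (2,4)  tX=1.0200 tY=0.4041  stride 1/|dx|=2.0000 1/|dy|=1.1547
    cross y-line → (2,3), t=0.4041
    cross x-line → (3,3), t=1.0200
    cross y-line → (3,2), t=1.5588
    cross y-line → (3,1), t=2.7135
    cross x-line → (4,1), t=3.0200
    cross y-line → (4,0), t=3.8682 (wall)
  → r_1 = 3.8682
beam 2: φ=-45°, α=30°
  d=(0.8660,0.5000)  start (2,4)  tX=0.5889 tY=1.3000  stride 1/|dx|=1.1547 1/|dy|=2.0000
    cross x-line → (3,4), t=0.5889
    cross y-line → (3,5), t=1.3000 (wall)
  → r_2 = 1.3000
beam 3: φ=45°, α=120°
  d=(-0.5000,0.8660)  start (2,4)  tX=0.9800 tY=0.7506  stride 1/|dx|=2.0000 1/|dy|=1.1547
    cross y-line → (2,5), t=0.7506
    cross x-line → (1,5), t=0.9800
    cross y-line → (1,6), t=1.9053
    cross x-line → (0,6), t=2.9800 (wall)
  → r_3 = 2.9800
beam 4: φ=135°, α=210°
  d=(-0.8660,-0.5000)  start (2,4)  tX=0.5658 tY=0.7000  stride 1/|dx|=1.1547 1/|dy|=2.0000
    cross x-line → (1,4), t=0.5658
    cross y-line → (1,3), t=0.7000
    cross x-line → (0,3), t=1.7205 (wall)
  → r_4 = 1.7205

ranges = [3.8682, 1.3000, 2.9800, 1.7205]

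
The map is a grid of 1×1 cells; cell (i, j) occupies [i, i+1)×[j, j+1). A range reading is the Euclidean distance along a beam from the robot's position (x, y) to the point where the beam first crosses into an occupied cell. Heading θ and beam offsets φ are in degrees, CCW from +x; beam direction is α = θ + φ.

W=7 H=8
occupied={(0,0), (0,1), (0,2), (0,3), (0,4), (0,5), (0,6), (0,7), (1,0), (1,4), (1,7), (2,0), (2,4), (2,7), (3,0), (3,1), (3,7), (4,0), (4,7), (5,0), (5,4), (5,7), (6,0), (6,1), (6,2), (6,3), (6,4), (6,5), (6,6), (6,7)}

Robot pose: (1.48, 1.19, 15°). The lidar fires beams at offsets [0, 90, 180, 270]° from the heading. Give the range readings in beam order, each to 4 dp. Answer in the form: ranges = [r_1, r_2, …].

beam 1: φ=0°, α=15°
  direction (0.9659, 0.2588); cell (1,1); t to first gridline: x 0.5383, y 3.1296 (then +1.0353 / +3.8637)
    (2,1) via x @ 0.5383
    (3,1) via x @ 1.5736  # hit
  → r_1 = 1.5736
beam 2: φ=90°, α=105°
  direction (-0.2588, 0.9659); cell (1,1); t to first gridline: x 1.8546, y 0.8386 (then +3.8637 / +1.0353)
    (1,2) via y @ 0.8386
    (0,2) via x @ 1.8546  # hit
  → r_2 = 1.8546
beam 3: φ=180°, α=195°
  direction (-0.9659, -0.2588); cell (1,1); t to first gridline: x 0.4969, y 0.7341 (then +1.0353 / +3.8637)
    (0,1) via x @ 0.4969  # hit
  → r_3 = 0.4969
beam 4: φ=270°, α=285°
  direction (0.2588, -0.9659); cell (1,1); t to first gridline: x 2.0091, y 0.1967 (then +3.8637 / +1.0353)
    (1,0) via y @ 0.1967  # hit
  → r_4 = 0.1967

ranges = [1.5736, 1.8546, 0.4969, 0.1967]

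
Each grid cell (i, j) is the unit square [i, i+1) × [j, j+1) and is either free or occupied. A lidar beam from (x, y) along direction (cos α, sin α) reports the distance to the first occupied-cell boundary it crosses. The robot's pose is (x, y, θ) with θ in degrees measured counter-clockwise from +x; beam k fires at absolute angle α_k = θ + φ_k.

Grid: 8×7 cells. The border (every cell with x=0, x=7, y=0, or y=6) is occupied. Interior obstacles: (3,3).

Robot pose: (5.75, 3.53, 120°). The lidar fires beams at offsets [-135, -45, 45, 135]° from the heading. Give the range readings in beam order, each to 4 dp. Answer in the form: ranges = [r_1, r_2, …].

ranges = [1.2941, 2.5571, 1.8117, 2.6192]

beam 1: φ=-135°, α=345°
  cosα=0.9659 sinα=-0.2588 | (5,3) | tMaxX 0.2588 tMaxY 2.0478 | tΔX 1.0353 tΔY 3.8637
    t=0.2588 [x] (6,3)
    t=1.2941 [x] (7,3) — stop
  → r_1 = 1.2941
beam 2: φ=-45°, α=75°
  cosα=0.2588 sinα=0.9659 | (5,3) | tMaxX 0.9659 tMaxY 0.4866 | tΔX 3.8637 tΔY 1.0353
    t=0.4866 [y] (5,4)
    t=0.9659 [x] (6,4)
    t=1.5219 [y] (6,5)
    t=2.5571 [y] (6,6) — stop
  → r_2 = 2.5571
beam 3: φ=45°, α=165°
  cosα=-0.9659 sinα=0.2588 | (5,3) | tMaxX 0.7765 tMaxY 1.8159 | tΔX 1.0353 tΔY 3.8637
    t=0.7765 [x] (4,3)
    t=1.8117 [x] (3,3) — stop
  → r_3 = 1.8117
beam 4: φ=135°, α=255°
  cosα=-0.2588 sinα=-0.9659 | (5,3) | tMaxX 2.8978 tMaxY 0.5487 | tΔX 3.8637 tΔY 1.0353
    t=0.5487 [y] (5,2)
    t=1.5840 [y] (5,1)
    t=2.6192 [y] (5,0) — stop
  → r_4 = 2.6192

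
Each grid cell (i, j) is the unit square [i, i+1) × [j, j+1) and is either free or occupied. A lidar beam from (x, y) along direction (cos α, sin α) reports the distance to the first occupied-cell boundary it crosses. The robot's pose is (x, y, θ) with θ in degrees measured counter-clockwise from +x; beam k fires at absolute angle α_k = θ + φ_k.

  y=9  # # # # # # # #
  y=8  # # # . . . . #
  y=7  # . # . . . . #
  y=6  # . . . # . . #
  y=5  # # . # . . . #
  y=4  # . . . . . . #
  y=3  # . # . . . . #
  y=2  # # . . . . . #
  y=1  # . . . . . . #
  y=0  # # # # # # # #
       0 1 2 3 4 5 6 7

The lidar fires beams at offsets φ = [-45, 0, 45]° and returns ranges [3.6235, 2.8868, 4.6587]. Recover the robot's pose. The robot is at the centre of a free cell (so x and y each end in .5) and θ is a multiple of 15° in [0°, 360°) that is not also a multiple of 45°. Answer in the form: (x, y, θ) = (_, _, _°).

(x, y, θ) = (5.5, 2.5, 150°)

Candidates: 40 free-cell centres × 16 headings = 640 poses. Raycast each; keep the one whose scan matches to 4 dp.
  (4.5, 5.5, 150°): beam 1 = 0.5176 ≠ 3.6235 ✗
  (3.5, 7.5, 210°): beam 1 = 0.5176 ≠ 3.6235 ✗
  (1.5, 3.5, 300°): beam 1 = 0.5176 ≠ 3.6235 ✗
  (5.5, 8.5, 60°): beam 1 = 1.5529 ≠ 3.6235 ✗
  …
  (5.5, 2.5, 150°): r_1=3.6235, r_2=2.8868, r_3=4.6587 — all match ✓
No second candidate reproduces the full scan.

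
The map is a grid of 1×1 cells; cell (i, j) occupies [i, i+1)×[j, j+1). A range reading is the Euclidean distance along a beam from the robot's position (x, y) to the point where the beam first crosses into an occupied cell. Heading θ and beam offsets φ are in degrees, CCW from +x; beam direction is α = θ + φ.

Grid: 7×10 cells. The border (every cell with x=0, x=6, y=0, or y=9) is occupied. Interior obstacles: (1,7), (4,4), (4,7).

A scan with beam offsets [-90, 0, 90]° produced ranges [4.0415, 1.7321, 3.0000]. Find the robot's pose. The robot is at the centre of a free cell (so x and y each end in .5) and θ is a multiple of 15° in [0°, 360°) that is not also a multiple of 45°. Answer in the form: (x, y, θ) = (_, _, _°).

The pose lattice has 37·16 = 592 candidates. Test each by forward raycasting.
  (1.5, 2.5, 330°): beam 1 = 1.0000 ≠ 4.0415 ✗
  (2.5, 6.5, 255°): beam 1 = 1.5529 ≠ 4.0415 ✗
  (3.5, 7.5, 15°): beam 1 = 2.5882 ≠ 4.0415 ✗
  …
  (2.5, 5.5, 150°): r_1=4.0415, r_2=1.7321, r_3=3.0000 — all match ✓
Unique over the lattice → pose = (2.5, 5.5, 150°).

(x, y, θ) = (2.5, 5.5, 150°)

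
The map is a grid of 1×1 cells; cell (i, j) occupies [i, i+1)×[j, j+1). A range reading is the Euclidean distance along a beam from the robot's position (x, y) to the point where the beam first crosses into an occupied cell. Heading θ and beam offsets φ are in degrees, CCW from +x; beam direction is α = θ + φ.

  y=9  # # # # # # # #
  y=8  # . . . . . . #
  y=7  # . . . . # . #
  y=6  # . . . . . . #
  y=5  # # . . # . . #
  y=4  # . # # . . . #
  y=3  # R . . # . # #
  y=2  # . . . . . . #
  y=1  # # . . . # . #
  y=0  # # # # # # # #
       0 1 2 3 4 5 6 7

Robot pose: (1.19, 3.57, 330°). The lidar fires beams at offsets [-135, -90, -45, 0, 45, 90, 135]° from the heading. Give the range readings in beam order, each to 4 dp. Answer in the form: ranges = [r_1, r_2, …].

ranges = [0.1967, 0.3800, 1.6254, 4.3994, 1.6614, 1.6200, 0.7341]

beam 1: φ=-135°, α=195°
  direction (-0.9659, -0.2588); cell (1,3); t to first gridline: x 0.1967, y 2.2023 (then +1.0353 / +3.8637)
    (0,3) via x @ 0.1967  # hit
  → r_1 = 0.1967
beam 2: φ=-90°, α=240°
  direction (-0.5000, -0.8660); cell (1,3); t to first gridline: x 0.3800, y 0.6582 (then +2.0000 / +1.1547)
    (0,3) via x @ 0.3800  # hit
  → r_2 = 0.3800
beam 3: φ=-45°, α=285°
  direction (0.2588, -0.9659); cell (1,3); t to first gridline: x 3.1296, y 0.5901 (then +3.8637 / +1.0353)
    (1,2) via y @ 0.5901
    (1,1) via y @ 1.6254  # hit
  → r_3 = 1.6254
beam 4: φ=0°, α=330°
  direction (0.8660, -0.5000); cell (1,3); t to first gridline: x 0.9353, y 1.1400 (then +1.1547 / +2.0000)
    (2,3) via x @ 0.9353
    (2,2) via y @ 1.1400
    (3,2) via x @ 2.0900
    (3,1) via y @ 3.1400
    (4,1) via x @ 3.2447
    (5,1) via x @ 4.3994  # hit
  → r_4 = 4.3994
beam 5: φ=45°, α=15°
  direction (0.9659, 0.2588); cell (1,3); t to first gridline: x 0.8386, y 1.6614 (then +1.0353 / +3.8637)
    (2,3) via x @ 0.8386
    (2,4) via y @ 1.6614  # hit
  → r_5 = 1.6614
beam 6: φ=90°, α=60°
  direction (0.5000, 0.8660); cell (1,3); t to first gridline: x 1.6200, y 0.4965 (then +2.0000 / +1.1547)
    (1,4) via y @ 0.4965
    (2,4) via x @ 1.6200  # hit
  → r_6 = 1.6200
beam 7: φ=135°, α=105°
  direction (-0.2588, 0.9659); cell (1,3); t to first gridline: x 0.7341, y 0.4452 (then +3.8637 / +1.0353)
    (1,4) via y @ 0.4452
    (0,4) via x @ 0.7341  # hit
  → r_7 = 0.7341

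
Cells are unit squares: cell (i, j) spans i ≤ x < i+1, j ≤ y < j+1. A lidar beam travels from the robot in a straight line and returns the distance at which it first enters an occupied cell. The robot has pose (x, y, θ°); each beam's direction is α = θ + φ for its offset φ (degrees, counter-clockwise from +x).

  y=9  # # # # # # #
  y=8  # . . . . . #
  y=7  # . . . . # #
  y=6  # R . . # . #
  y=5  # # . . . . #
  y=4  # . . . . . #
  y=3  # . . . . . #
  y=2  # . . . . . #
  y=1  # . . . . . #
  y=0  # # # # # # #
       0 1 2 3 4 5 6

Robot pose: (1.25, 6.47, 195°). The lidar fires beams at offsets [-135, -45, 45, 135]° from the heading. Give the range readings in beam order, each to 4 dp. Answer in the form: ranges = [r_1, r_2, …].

beam 1: φ=-135°, α=60°
  dir = (cos 60°, sin 60°) = (0.5000, 0.8660); from cell (1,6)
  next x-line at t=1.5000, next y-line at t=0.6120; Δt_x=2.0000, Δt_y=1.1547
    y: enter (1,7) at t=0.6120
    x: enter (2,7) at t=1.5000
    y: enter (2,8) at t=1.7667
    y: enter (2,9) at t=2.9214 ← occupied
  → r_1 = 2.9214
beam 2: φ=-45°, α=150°
  dir = (cos 150°, sin 150°) = (-0.8660, 0.5000); from cell (1,6)
  next x-line at t=0.2887, next y-line at t=1.0600; Δt_x=1.1547, Δt_y=2.0000
    x: enter (0,6) at t=0.2887 ← occupied
  → r_2 = 0.2887
beam 3: φ=45°, α=240°
  dir = (cos 240°, sin 240°) = (-0.5000, -0.8660); from cell (1,6)
  next x-line at t=0.5000, next y-line at t=0.5427; Δt_x=2.0000, Δt_y=1.1547
    x: enter (0,6) at t=0.5000 ← occupied
  → r_3 = 0.5000
beam 4: φ=135°, α=330°
  dir = (cos 330°, sin 330°) = (0.8660, -0.5000); from cell (1,6)
  next x-line at t=0.8660, next y-line at t=0.9400; Δt_x=1.1547, Δt_y=2.0000
    x: enter (2,6) at t=0.8660
    y: enter (2,5) at t=0.9400
    x: enter (3,5) at t=2.0207
    y: enter (3,4) at t=2.9400
    x: enter (4,4) at t=3.1754
    x: enter (5,4) at t=4.3301
    y: enter (5,3) at t=4.9400
    x: enter (6,3) at t=5.4848 ← occupied
  → r_4 = 5.4848

ranges = [2.9214, 0.2887, 0.5000, 5.4848]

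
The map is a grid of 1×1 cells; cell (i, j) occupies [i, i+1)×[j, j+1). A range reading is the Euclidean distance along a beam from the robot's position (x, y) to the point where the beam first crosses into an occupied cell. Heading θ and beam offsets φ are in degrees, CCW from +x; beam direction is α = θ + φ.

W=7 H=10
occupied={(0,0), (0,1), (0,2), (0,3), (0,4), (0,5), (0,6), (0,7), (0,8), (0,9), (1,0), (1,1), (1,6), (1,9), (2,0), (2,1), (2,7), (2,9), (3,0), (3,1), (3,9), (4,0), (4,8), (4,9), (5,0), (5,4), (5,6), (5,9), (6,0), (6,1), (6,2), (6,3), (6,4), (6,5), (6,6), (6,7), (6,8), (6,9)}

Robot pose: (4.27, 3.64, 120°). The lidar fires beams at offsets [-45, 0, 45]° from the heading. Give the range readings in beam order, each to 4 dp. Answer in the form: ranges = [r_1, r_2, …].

ranges = [2.8205, 3.8798, 3.3854]

beam 1: φ=-45°, α=75°
  dir = (cos 75°, sin 75°) = (0.2588, 0.9659); from cell (4,3)
  next x-line at t=2.8205, next y-line at t=0.3727; Δt_x=3.8637, Δt_y=1.0353
    y: enter (4,4) at t=0.3727
    y: enter (4,5) at t=1.4080
    y: enter (4,6) at t=2.4433
    x: enter (5,6) at t=2.8205 ← occupied
  → r_1 = 2.8205
beam 2: φ=0°, α=120°
  dir = (cos 120°, sin 120°) = (-0.5000, 0.8660); from cell (4,3)
  next x-line at t=0.5400, next y-line at t=0.4157; Δt_x=2.0000, Δt_y=1.1547
    y: enter (4,4) at t=0.4157
    x: enter (3,4) at t=0.5400
    y: enter (3,5) at t=1.5704
    x: enter (2,5) at t=2.5400
    y: enter (2,6) at t=2.7251
    y: enter (2,7) at t=3.8798 ← occupied
  → r_2 = 3.8798
beam 3: φ=45°, α=165°
  dir = (cos 165°, sin 165°) = (-0.9659, 0.2588); from cell (4,3)
  next x-line at t=0.2795, next y-line at t=1.3909; Δt_x=1.0353, Δt_y=3.8637
    x: enter (3,3) at t=0.2795
    x: enter (2,3) at t=1.3148
    y: enter (2,4) at t=1.3909
    x: enter (1,4) at t=2.3501
    x: enter (0,4) at t=3.3854 ← occupied
  → r_3 = 3.3854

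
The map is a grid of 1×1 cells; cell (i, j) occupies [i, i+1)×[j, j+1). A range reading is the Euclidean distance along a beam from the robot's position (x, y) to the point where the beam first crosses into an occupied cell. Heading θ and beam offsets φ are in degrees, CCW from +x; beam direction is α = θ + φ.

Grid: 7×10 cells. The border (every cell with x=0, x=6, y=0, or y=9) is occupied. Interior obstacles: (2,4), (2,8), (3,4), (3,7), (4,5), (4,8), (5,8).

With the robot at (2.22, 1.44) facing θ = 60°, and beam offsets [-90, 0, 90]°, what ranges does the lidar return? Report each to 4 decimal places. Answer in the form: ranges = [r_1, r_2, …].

beam 1: φ=-90°, α=330°
  cosα=0.8660 sinα=-0.5000 | (2,1) | tMaxX 0.9007 tMaxY 0.8800 | tΔX 1.1547 tΔY 2.0000
    t=0.8800 [y] (2,0) — stop
  → r_1 = 0.8800
beam 2: φ=0°, α=60°
  cosα=0.5000 sinα=0.8660 | (2,1) | tMaxX 1.5600 tMaxY 0.6466 | tΔX 2.0000 tΔY 1.1547
    t=0.6466 [y] (2,2)
    t=1.5600 [x] (3,2)
    t=1.8013 [y] (3,3)
    t=2.9560 [y] (3,4) — stop
  → r_2 = 2.9560
beam 3: φ=90°, α=150°
  cosα=-0.8660 sinα=0.5000 | (2,1) | tMaxX 0.2540 tMaxY 1.1200 | tΔX 1.1547 tΔY 2.0000
    t=0.2540 [x] (1,1)
    t=1.1200 [y] (1,2)
    t=1.4087 [x] (0,2) — stop
  → r_3 = 1.4087

ranges = [0.8800, 2.9560, 1.4087]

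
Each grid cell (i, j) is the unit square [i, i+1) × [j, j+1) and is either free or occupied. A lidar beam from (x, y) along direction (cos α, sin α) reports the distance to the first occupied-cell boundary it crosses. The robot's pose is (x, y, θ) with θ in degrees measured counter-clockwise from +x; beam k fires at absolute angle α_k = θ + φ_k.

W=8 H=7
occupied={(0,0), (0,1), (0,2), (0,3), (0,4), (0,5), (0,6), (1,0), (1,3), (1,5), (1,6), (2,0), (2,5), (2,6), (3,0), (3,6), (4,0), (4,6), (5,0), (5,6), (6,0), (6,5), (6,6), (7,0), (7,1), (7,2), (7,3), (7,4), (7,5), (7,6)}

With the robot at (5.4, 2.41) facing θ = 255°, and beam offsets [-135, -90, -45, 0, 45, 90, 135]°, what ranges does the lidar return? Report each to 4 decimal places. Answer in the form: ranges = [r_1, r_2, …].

beam 1: φ=-135°, α=120°
  dir = (cos 120°, sin 120°) = (-0.5000, 0.8660); from cell (5,2)
  next x-line at t=0.8000, next y-line at t=0.6813; Δt_x=2.0000, Δt_y=1.1547
    y: enter (5,3) at t=0.6813
    x: enter (4,3) at t=0.8000
    y: enter (4,4) at t=1.8360
    x: enter (3,4) at t=2.8000
    y: enter (3,5) at t=2.9907
    y: enter (3,6) at t=4.1454 ← occupied
  → r_1 = 4.1454
beam 2: φ=-90°, α=165°
  dir = (cos 165°, sin 165°) = (-0.9659, 0.2588); from cell (5,2)
  next x-line at t=0.4141, next y-line at t=2.2796; Δt_x=1.0353, Δt_y=3.8637
    x: enter (4,2) at t=0.4141
    x: enter (3,2) at t=1.4494
    y: enter (3,3) at t=2.2796
    x: enter (2,3) at t=2.4847
    x: enter (1,3) at t=3.5199 ← occupied
  → r_2 = 3.5199
beam 3: φ=-45°, α=210°
  dir = (cos 210°, sin 210°) = (-0.8660, -0.5000); from cell (5,2)
  next x-line at t=0.4619, next y-line at t=0.8200; Δt_x=1.1547, Δt_y=2.0000
    x: enter (4,2) at t=0.4619
    y: enter (4,1) at t=0.8200
    x: enter (3,1) at t=1.6166
    x: enter (2,1) at t=2.7713
    y: enter (2,0) at t=2.8200 ← occupied
  → r_3 = 2.8200
beam 4: φ=0°, α=255°
  dir = (cos 255°, sin 255°) = (-0.2588, -0.9659); from cell (5,2)
  next x-line at t=1.5455, next y-line at t=0.4245; Δt_x=3.8637, Δt_y=1.0353
    y: enter (5,1) at t=0.4245
    y: enter (5,0) at t=1.4597 ← occupied
  → r_4 = 1.4597
beam 5: φ=45°, α=300°
  dir = (cos 300°, sin 300°) = (0.5000, -0.8660); from cell (5,2)
  next x-line at t=1.2000, next y-line at t=0.4734; Δt_x=2.0000, Δt_y=1.1547
    y: enter (5,1) at t=0.4734
    x: enter (6,1) at t=1.2000
    y: enter (6,0) at t=1.6281 ← occupied
  → r_5 = 1.6281
beam 6: φ=90°, α=345°
  dir = (cos 345°, sin 345°) = (0.9659, -0.2588); from cell (5,2)
  next x-line at t=0.6212, next y-line at t=1.5841; Δt_x=1.0353, Δt_y=3.8637
    x: enter (6,2) at t=0.6212
    y: enter (6,1) at t=1.5841
    x: enter (7,1) at t=1.6564 ← occupied
  → r_6 = 1.6564
beam 7: φ=135°, α=30°
  dir = (cos 30°, sin 30°) = (0.8660, 0.5000); from cell (5,2)
  next x-line at t=0.6928, next y-line at t=1.1800; Δt_x=1.1547, Δt_y=2.0000
    x: enter (6,2) at t=0.6928
    y: enter (6,3) at t=1.1800
    x: enter (7,3) at t=1.8475 ← occupied
  → r_7 = 1.8475

ranges = [4.1454, 3.5199, 2.8200, 1.4597, 1.6281, 1.6564, 1.8475]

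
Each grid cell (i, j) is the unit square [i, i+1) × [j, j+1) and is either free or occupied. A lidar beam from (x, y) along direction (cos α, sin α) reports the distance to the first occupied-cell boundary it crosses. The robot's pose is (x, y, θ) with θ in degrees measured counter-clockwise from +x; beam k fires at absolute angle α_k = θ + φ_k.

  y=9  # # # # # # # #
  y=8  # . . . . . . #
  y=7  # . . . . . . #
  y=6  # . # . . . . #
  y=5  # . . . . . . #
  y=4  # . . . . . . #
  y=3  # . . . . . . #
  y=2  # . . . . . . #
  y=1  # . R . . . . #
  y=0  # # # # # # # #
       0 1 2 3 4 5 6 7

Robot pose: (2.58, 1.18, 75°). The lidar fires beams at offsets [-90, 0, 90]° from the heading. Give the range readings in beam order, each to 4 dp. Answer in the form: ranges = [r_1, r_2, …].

beam 1: φ=-90°, α=345°
  direction (0.9659, -0.2588); cell (2,1); t to first gridline: x 0.4348, y 0.6955 (then +1.0353 / +3.8637)
    (3,1) via x @ 0.4348
    (3,0) via y @ 0.6955  # hit
  → r_1 = 0.6955
beam 2: φ=0°, α=75°
  direction (0.2588, 0.9659); cell (2,1); t to first gridline: x 1.6228, y 0.8489 (then +3.8637 / +1.0353)
    (2,2) via y @ 0.8489
    (3,2) via x @ 1.6228
    (3,3) via y @ 1.8842
    (3,4) via y @ 2.9195
    (3,5) via y @ 3.9548
    (3,6) via y @ 4.9900
    (4,6) via x @ 5.4865
    (4,7) via y @ 6.0253
    (4,8) via y @ 7.0606
    (4,9) via y @ 8.0959  # hit
  → r_2 = 8.0959
beam 3: φ=90°, α=165°
  direction (-0.9659, 0.2588); cell (2,1); t to first gridline: x 0.6005, y 3.1682 (then +1.0353 / +3.8637)
    (1,1) via x @ 0.6005
    (0,1) via x @ 1.6357  # hit
  → r_3 = 1.6357

ranges = [0.6955, 8.0959, 1.6357]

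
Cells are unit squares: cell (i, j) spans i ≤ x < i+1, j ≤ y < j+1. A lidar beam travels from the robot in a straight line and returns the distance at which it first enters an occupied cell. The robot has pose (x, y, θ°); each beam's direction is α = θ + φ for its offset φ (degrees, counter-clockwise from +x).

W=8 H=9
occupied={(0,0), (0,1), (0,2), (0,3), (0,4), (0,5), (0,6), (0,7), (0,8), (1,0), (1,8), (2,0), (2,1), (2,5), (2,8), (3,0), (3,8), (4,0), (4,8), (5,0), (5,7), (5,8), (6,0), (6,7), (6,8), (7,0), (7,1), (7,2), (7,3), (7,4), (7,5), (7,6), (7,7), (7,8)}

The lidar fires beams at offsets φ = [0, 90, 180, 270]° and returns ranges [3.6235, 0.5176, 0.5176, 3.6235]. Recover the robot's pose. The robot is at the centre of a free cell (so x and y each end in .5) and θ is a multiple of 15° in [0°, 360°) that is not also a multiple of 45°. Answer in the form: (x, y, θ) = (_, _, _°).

The pose lattice has 38·16 = 608 candidates. Test each by forward raycasting.
  (3.5, 2.5, 300°): beam 1 = 1.7321 ≠ 3.6235 ✗
  (1.5, 2.5, 75°): beam 1 = 2.5882 ≠ 3.6235 ✗
  (1.5, 7.5, 105°): beam 1 = 0.5176 ≠ 3.6235 ✗
  (4.5, 2.5, 75°): beam 1 = 4.6587 ≠ 3.6235 ✗
  …
  (3.5, 1.5, 105°): r_1=3.6235, r_2=0.5176, r_3=0.5176, r_4=3.6235 — all match ✓
No second candidate reproduces the full scan.

(x, y, θ) = (3.5, 1.5, 105°)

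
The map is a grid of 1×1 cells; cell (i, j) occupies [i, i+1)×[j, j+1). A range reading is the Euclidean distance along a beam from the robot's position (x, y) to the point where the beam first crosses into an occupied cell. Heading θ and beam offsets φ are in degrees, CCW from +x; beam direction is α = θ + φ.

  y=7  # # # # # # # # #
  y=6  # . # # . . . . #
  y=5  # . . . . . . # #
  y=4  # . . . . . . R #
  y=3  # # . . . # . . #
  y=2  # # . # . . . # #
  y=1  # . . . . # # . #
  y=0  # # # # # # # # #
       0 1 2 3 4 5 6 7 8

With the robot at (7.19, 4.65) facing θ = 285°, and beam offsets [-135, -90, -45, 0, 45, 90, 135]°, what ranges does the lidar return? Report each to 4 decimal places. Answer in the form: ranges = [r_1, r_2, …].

beam 1: φ=-135°, α=150°
  d=(-0.8660,0.5000)  start (7,4)  tX=0.2194 tY=0.7000  stride 1/|dx|=1.1547 1/|dy|=2.0000
    cross x-line → (6,4), t=0.2194
    cross y-line → (6,5), t=0.7000
    cross x-line → (5,5), t=1.3741
    cross x-line → (4,5), t=2.5288
    cross y-line → (4,6), t=2.7000
    cross x-line → (3,6), t=3.6835 (wall)
  → r_1 = 3.6835
beam 2: φ=-90°, α=195°
  d=(-0.9659,-0.2588)  start (7,4)  tX=0.1967 tY=2.5114  stride 1/|dx|=1.0353 1/|dy|=3.8637
    cross x-line → (6,4), t=0.1967
    cross x-line → (5,4), t=1.2320
    cross x-line → (4,4), t=2.2673
    cross y-line → (4,3), t=2.5114
    cross x-line → (3,3), t=3.3025
    cross x-line → (2,3), t=4.3378
    cross x-line → (1,3), t=5.3731 (wall)
  → r_2 = 5.3731
beam 3: φ=-45°, α=240°
  d=(-0.5000,-0.8660)  start (7,4)  tX=0.3800 tY=0.7506  stride 1/|dx|=2.0000 1/|dy|=1.1547
    cross x-line → (6,4), t=0.3800
    cross y-line → (6,3), t=0.7506
    cross y-line → (6,2), t=1.9053
    cross x-line → (5,2), t=2.3800
    cross y-line → (5,1), t=3.0600 (wall)
  → r_3 = 3.0600
beam 4: φ=0°, α=285°
  d=(0.2588,-0.9659)  start (7,4)  tX=3.1296 tY=0.6729  stride 1/|dx|=3.8637 1/|dy|=1.0353
    cross y-line → (7,3), t=0.6729
    cross y-line → (7,2), t=1.7082 (wall)
  → r_4 = 1.7082
beam 5: φ=45°, α=330°
  d=(0.8660,-0.5000)  start (7,4)  tX=0.9353 tY=1.3000  stride 1/|dx|=1.1547 1/|dy|=2.0000
    cross x-line → (8,4), t=0.9353 (wall)
  → r_5 = 0.9353
beam 6: φ=90°, α=15°
  d=(0.9659,0.2588)  start (7,4)  tX=0.8386 tY=1.3523  stride 1/|dx|=1.0353 1/|dy|=3.8637
    cross x-line → (8,4), t=0.8386 (wall)
  → r_6 = 0.8386
beam 7: φ=135°, α=60°
  d=(0.5000,0.8660)  start (7,4)  tX=1.6200 tY=0.4041  stride 1/|dx|=2.0000 1/|dy|=1.1547
    cross y-line → (7,5), t=0.4041 (wall)
  → r_7 = 0.4041

ranges = [3.6835, 5.3731, 3.0600, 1.7082, 0.9353, 0.8386, 0.4041]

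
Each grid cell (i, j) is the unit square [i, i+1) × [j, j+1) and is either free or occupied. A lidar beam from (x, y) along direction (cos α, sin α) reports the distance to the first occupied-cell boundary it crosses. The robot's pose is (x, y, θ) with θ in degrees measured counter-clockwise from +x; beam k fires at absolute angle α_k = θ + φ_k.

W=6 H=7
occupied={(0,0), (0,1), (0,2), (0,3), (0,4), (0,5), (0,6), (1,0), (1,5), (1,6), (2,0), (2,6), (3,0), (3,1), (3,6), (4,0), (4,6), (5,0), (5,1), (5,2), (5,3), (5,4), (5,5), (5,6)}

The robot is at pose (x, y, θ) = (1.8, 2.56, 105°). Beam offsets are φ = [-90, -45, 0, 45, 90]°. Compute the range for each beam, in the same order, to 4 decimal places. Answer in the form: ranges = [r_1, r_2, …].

ranges = [3.3129, 3.9722, 2.5261, 0.9238, 0.8282]

beam 1: φ=-90°, α=15°
  direction (0.9659, 0.2588); cell (1,2); t to first gridline: x 0.2071, y 1.7000 (then +1.0353 / +3.8637)
    (2,2) via x @ 0.2071
    (3,2) via x @ 1.2423
    (3,3) via y @ 1.7000
    (4,3) via x @ 2.2776
    (5,3) via x @ 3.3129  # hit
  → r_1 = 3.3129
beam 2: φ=-45°, α=60°
  direction (0.5000, 0.8660); cell (1,2); t to first gridline: x 0.4000, y 0.5081 (then +2.0000 / +1.1547)
    (2,2) via x @ 0.4000
    (2,3) via y @ 0.5081
    (2,4) via y @ 1.6628
    (3,4) via x @ 2.4000
    (3,5) via y @ 2.8175
    (3,6) via y @ 3.9722  # hit
  → r_2 = 3.9722
beam 3: φ=0°, α=105°
  direction (-0.2588, 0.9659); cell (1,2); t to first gridline: x 3.0910, y 0.4555 (then +3.8637 / +1.0353)
    (1,3) via y @ 0.4555
    (1,4) via y @ 1.4908
    (1,5) via y @ 2.5261  # hit
  → r_3 = 2.5261
beam 4: φ=45°, α=150°
  direction (-0.8660, 0.5000); cell (1,2); t to first gridline: x 0.9238, y 0.8800 (then +1.1547 / +2.0000)
    (1,3) via y @ 0.8800
    (0,3) via x @ 0.9238  # hit
  → r_4 = 0.9238
beam 5: φ=90°, α=195°
  direction (-0.9659, -0.2588); cell (1,2); t to first gridline: x 0.8282, y 2.1637 (then +1.0353 / +3.8637)
    (0,2) via x @ 0.8282  # hit
  → r_5 = 0.8282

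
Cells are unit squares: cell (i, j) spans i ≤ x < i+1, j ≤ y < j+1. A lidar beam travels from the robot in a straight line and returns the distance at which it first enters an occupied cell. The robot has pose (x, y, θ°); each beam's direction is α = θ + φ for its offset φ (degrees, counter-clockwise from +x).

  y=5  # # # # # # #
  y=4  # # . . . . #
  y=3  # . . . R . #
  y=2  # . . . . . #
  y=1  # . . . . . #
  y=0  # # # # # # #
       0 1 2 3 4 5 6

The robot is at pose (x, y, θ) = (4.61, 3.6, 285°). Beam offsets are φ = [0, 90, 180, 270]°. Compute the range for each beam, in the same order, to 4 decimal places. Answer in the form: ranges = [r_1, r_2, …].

ranges = [2.6917, 1.4390, 1.4494, 3.7373]

beam 1: φ=0°, α=285°
  dir = (cos 285°, sin 285°) = (0.2588, -0.9659); from cell (4,3)
  next x-line at t=1.5068, next y-line at t=0.6212; Δt_x=3.8637, Δt_y=1.0353
    y: enter (4,2) at t=0.6212
    x: enter (5,2) at t=1.5068
    y: enter (5,1) at t=1.6564
    y: enter (5,0) at t=2.6917 ← occupied
  → r_1 = 2.6917
beam 2: φ=90°, α=15°
  dir = (cos 15°, sin 15°) = (0.9659, 0.2588); from cell (4,3)
  next x-line at t=0.4038, next y-line at t=1.5455; Δt_x=1.0353, Δt_y=3.8637
    x: enter (5,3) at t=0.4038
    x: enter (6,3) at t=1.4390 ← occupied
  → r_2 = 1.4390
beam 3: φ=180°, α=105°
  dir = (cos 105°, sin 105°) = (-0.2588, 0.9659); from cell (4,3)
  next x-line at t=2.3569, next y-line at t=0.4141; Δt_x=3.8637, Δt_y=1.0353
    y: enter (4,4) at t=0.4141
    y: enter (4,5) at t=1.4494 ← occupied
  → r_3 = 1.4494
beam 4: φ=270°, α=195°
  dir = (cos 195°, sin 195°) = (-0.9659, -0.2588); from cell (4,3)
  next x-line at t=0.6315, next y-line at t=2.3182; Δt_x=1.0353, Δt_y=3.8637
    x: enter (3,3) at t=0.6315
    x: enter (2,3) at t=1.6668
    y: enter (2,2) at t=2.3182
    x: enter (1,2) at t=2.7021
    x: enter (0,2) at t=3.7373 ← occupied
  → r_4 = 3.7373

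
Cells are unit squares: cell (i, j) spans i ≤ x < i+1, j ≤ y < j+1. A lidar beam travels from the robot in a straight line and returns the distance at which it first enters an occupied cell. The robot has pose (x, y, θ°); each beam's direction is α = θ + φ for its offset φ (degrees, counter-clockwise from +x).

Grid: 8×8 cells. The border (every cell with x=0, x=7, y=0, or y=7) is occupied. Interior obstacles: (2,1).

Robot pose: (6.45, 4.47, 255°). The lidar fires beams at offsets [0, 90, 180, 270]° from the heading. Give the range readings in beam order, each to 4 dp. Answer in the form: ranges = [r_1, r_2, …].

beam 1: φ=0°, α=255°
  d=(-0.2588,-0.9659)  start (6,4)  tX=1.7387 tY=0.4866  stride 1/|dx|=3.8637 1/|dy|=1.0353
    cross y-line → (6,3), t=0.4866
    cross y-line → (6,2), t=1.5219
    cross x-line → (5,2), t=1.7387
    cross y-line → (5,1), t=2.5571
    cross y-line → (5,0), t=3.5924 (wall)
  → r_1 = 3.5924
beam 2: φ=90°, α=345°
  d=(0.9659,-0.2588)  start (6,4)  tX=0.5694 tY=1.8159  stride 1/|dx|=1.0353 1/|dy|=3.8637
    cross x-line → (7,4), t=0.5694 (wall)
  → r_2 = 0.5694
beam 3: φ=180°, α=75°
  d=(0.2588,0.9659)  start (6,4)  tX=2.1250 tY=0.5487  stride 1/|dx|=3.8637 1/|dy|=1.0353
    cross y-line → (6,5), t=0.5487
    cross y-line → (6,6), t=1.5840
    cross x-line → (7,6), t=2.1250 (wall)
  → r_3 = 2.1250
beam 4: φ=270°, α=165°
  d=(-0.9659,0.2588)  start (6,4)  tX=0.4659 tY=2.0478  stride 1/|dx|=1.0353 1/|dy|=3.8637
    cross x-line → (5,4), t=0.4659
    cross x-line → (4,4), t=1.5012
    cross y-line → (4,5), t=2.0478
    cross x-line → (3,5), t=2.5364
    cross x-line → (2,5), t=3.5717
    cross x-line → (1,5), t=4.6070
    cross x-line → (0,5), t=5.6423 (wall)
  → r_4 = 5.6423

ranges = [3.5924, 0.5694, 2.1250, 5.6423]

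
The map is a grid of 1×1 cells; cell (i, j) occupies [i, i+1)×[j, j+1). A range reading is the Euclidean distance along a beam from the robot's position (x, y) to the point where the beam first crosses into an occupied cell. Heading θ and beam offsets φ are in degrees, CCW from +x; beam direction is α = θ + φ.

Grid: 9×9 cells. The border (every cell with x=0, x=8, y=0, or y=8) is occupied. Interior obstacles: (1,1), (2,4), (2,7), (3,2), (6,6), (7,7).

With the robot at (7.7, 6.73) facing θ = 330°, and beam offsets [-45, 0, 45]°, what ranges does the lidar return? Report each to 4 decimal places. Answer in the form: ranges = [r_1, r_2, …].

beam 1: φ=-45°, α=285°
  cosα=0.2588 sinα=-0.9659 | (7,6) | tMaxX 1.1591 tMaxY 0.7558 | tΔX 3.8637 tΔY 1.0353
    t=0.7558 [y] (7,5)
    t=1.1591 [x] (8,5) — stop
  → r_1 = 1.1591
beam 2: φ=0°, α=330°
  cosα=0.8660 sinα=-0.5000 | (7,6) | tMaxX 0.3464 tMaxY 1.4600 | tΔX 1.1547 tΔY 2.0000
    t=0.3464 [x] (8,6) — stop
  → r_2 = 0.3464
beam 3: φ=45°, α=15°
  cosα=0.9659 sinα=0.2588 | (7,6) | tMaxX 0.3106 tMaxY 1.0432 | tΔX 1.0353 tΔY 3.8637
    t=0.3106 [x] (8,6) — stop
  → r_3 = 0.3106

ranges = [1.1591, 0.3464, 0.3106]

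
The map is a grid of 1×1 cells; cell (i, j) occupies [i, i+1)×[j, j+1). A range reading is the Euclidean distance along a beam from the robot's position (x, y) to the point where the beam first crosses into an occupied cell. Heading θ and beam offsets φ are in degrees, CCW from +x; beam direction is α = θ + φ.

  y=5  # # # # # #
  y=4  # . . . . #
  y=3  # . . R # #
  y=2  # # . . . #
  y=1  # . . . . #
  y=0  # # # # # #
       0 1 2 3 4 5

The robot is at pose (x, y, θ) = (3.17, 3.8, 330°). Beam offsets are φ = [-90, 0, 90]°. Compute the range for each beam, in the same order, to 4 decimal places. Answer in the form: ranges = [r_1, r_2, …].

beam 1: φ=-90°, α=240°
  dir = (cos 240°, sin 240°) = (-0.5000, -0.8660); from cell (3,3)
  next x-line at t=0.3400, next y-line at t=0.9238; Δt_x=2.0000, Δt_y=1.1547
    x: enter (2,3) at t=0.3400
    y: enter (2,2) at t=0.9238
    y: enter (2,1) at t=2.0785
    x: enter (1,1) at t=2.3400
    y: enter (1,0) at t=3.2332 ← occupied
  → r_1 = 3.2332
beam 2: φ=0°, α=330°
  dir = (cos 330°, sin 330°) = (0.8660, -0.5000); from cell (3,3)
  next x-line at t=0.9584, next y-line at t=1.6000; Δt_x=1.1547, Δt_y=2.0000
    x: enter (4,3) at t=0.9584 ← occupied
  → r_2 = 0.9584
beam 3: φ=90°, α=60°
  dir = (cos 60°, sin 60°) = (0.5000, 0.8660); from cell (3,3)
  next x-line at t=1.6600, next y-line at t=0.2309; Δt_x=2.0000, Δt_y=1.1547
    y: enter (3,4) at t=0.2309
    y: enter (3,5) at t=1.3856 ← occupied
  → r_3 = 1.3856

ranges = [3.2332, 0.9584, 1.3856]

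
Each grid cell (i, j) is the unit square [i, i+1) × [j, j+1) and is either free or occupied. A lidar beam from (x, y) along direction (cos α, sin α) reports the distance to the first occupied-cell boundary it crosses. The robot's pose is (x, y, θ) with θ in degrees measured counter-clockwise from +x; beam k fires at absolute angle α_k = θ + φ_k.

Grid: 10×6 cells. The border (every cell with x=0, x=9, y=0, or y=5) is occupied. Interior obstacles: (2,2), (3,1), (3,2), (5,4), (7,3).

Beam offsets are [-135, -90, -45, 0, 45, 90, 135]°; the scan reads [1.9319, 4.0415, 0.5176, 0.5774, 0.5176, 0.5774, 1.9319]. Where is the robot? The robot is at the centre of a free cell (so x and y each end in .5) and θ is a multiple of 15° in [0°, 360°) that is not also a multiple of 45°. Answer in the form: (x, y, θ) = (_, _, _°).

The pose lattice has 27·16 = 432 candidates. Test each by forward raycasting.
  (4.5, 2.5, 240°): beam 1 = 2.5882 ≠ 1.9319 ✗
  (4.5, 2.5, 60°): beam 1 = 1.5529 ≠ 1.9319 ✗
  (2.5, 4.5, 75°): beam 1 = 1.7321 ≠ 1.9319 ✗
  …
  (4.5, 4.5, 30°): r_1=1.9319, r_2=4.0415, r_3=0.5176, r_4=0.5774, r_5=0.5176, r_6=0.5774, r_7=1.9319 — all match ✓
Only this pose fits every beam.

(x, y, θ) = (4.5, 4.5, 30°)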